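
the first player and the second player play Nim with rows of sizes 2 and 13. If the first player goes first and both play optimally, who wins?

Compute the nim-sum pairwise:
2 ^ 13 = 15
The nim-sum is 15 ≠ 0, so this is an N-position: the player to move can win; the first player has a winning move.

the first player wins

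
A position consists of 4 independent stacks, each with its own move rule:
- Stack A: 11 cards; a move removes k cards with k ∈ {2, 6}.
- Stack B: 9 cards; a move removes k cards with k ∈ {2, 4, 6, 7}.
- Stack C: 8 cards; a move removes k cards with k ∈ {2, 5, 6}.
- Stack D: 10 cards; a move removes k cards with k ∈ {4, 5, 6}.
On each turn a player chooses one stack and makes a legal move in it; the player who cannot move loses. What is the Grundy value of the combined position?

For stack A, compute g(0), g(1), … with moves {2, 6}:
g(0) = mex{} = 0
g(1) = mex{} = 0
g(2) = mex{0} = 1
g(3) = mex{0} = 1
g(4) = mex{1} = 0
g(5) = mex{1} = 0
g(6) = mex{0} = 1
g(7) = mex{0} = 1
g(8) = mex{1} = 0
g(9) = mex{1} = 0
g(10) = mex{0} = 1
g(11) = mex{0} = 1
So g(11) = 1.
For stack B, compute g(0), g(1), … with moves {2, 4, 6, 7}:
k:     0  1  2  3  4  5  6  7  8  9
g(k):  0  0  1  1  2  2  3  3  4  0
So g(9) = 0.
Build the Grundy sequence for stack C with g(k) = mex{g(k−s) : s ∈ {2, 5, 6}, s ≤ k}:
g(0) = mex{} = 0
g(1) = mex{} = 0
g(2) = mex{0} = 1
g(3) = mex{0} = 1
g(4) = mex{1} = 0
g(5) = mex{0,1} = 2
g(6) = mex{0} = 1
g(7) = mex{0,1,2} = 3
g(8) = mex{1} = 0
So g(8) = 0.
Grundy values for stack D (subtraction set {4, 5, 6}):
g(0) = mex{} = 0
g(1) = mex{} = 0
g(2) = mex{} = 0
g(3) = mex{} = 0
g(4) = mex{0} = 1
g(5) = mex{0} = 1
g(6) = mex{0} = 1
g(7) = mex{0} = 1
g(8) = mex{0,1} = 2
g(9) = mex{0,1} = 2
g(10) = mex{1} = 0
So g(10) = 0.
By the Sprague-Grundy theorem, the Grundy value of a sum of independent games is the XOR of the component values.
Combined value = 1 ⊕ 0 ⊕ 0 ⊕ 0 = 1.

1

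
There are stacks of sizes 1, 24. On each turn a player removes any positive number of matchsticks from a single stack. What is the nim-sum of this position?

Compute the nim-sum pairwise:
1 ⊕ 24 = 25

25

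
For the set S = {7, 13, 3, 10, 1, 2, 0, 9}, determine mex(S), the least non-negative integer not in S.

The values 0, 1, 2, 3 are all present; 4 is the first non-negative integer missing from the set.

4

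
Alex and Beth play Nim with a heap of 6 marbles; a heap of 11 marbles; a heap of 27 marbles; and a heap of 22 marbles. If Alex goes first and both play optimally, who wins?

Write each in binary and XOR column by column:
  00110  (6)
  01011  (11)
  11011  (27)
  10110  (22)
  -----
  00000  (0)
The nim-sum is 0, so this is a P-position: the player to move is in a losing position under optimal play; Alex is about to move from it and so loses — Beth wins.

Beth wins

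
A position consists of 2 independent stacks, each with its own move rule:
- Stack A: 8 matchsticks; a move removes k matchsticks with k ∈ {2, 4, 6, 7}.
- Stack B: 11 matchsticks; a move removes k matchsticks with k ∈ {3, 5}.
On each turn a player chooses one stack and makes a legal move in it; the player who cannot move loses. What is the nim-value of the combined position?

For stack A, compute g(0), g(1), … with moves {2, 4, 6, 7}:
g(0) = mex{} = 0
g(1) = mex{} = 0
g(2) = mex{0} = 1
g(3) = mex{0} = 1
g(4) = mex{0,1} = 2
g(5) = mex{0,1} = 2
g(6) = mex{0,1,2} = 3
g(7) = mex{0,1,2} = 3
g(8) = mex{0,1,2,3} = 4
So g(8) = 4.
Grundy values for stack B (subtraction set {3, 5}):
k:     0  1  2  3  4  5  6  7  8  9 10 11
g(k):  0  0  0  1  1  1  2  2  0  0  0  1
So g(11) = 1.
By the Sprague-Grundy theorem, the Grundy value of a sum of independent games is the XOR of the component values.
Combined value = 4 XOR 1 = 5.

5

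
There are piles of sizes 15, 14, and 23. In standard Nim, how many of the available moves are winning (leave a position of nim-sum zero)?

Nim-sum: 15 ^ 14 ^ 23 = 22.
The overall nim-sum is X = 22. A pile of size p has a winning move iff p XOR X < p (reduce it to p XOR X).
  15: 15 XOR 22 = 25 ≥ 15 — no move.
  14: 14 XOR 22 = 24 ≥ 14 — no move.
  23: 23 XOR 22 = 1 < 23 — winning move (to 1).
That gives 1 winning move.

1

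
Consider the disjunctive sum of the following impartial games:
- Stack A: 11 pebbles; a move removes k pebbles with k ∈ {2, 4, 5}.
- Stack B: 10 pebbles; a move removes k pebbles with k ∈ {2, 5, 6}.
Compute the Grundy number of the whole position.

Build the Grundy sequence for stack A with g(k) = mex{g(k−s) : s ∈ {2, 4, 5}, s ≤ k}:
g(0) = mex{} = 0
g(1) = mex{} = 0
g(2) = mex{0} = 1
g(3) = mex{0} = 1
g(4) = mex{0,1} = 2
g(5) = mex{0,1} = 2
g(6) = mex{0,1,2} = 3
g(7) = mex{1,2} = 0
g(8) = mex{1,2,3} = 0
g(9) = mex{0,2} = 1
g(10) = mex{0,2,3} = 1
g(11) = mex{0,1,3} = 2
So g(11) = 2.
Grundy values for stack B (subtraction set {2, 5, 6}):
k:     0  1  2  3  4  5  6  7  8  9 10
g(k):  0  0  1  1  0  2  1  3  0  2  1
So g(10) = 1.
The value of a disjunctive sum is the nim-sum of the parts.
Combined value = 2 XOR 1 = 3.

3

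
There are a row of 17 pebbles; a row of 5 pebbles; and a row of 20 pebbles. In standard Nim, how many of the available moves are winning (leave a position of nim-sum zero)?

Compute the nim-sum pairwise:
17 XOR 5 = 20
20 XOR 20 = 0
The nim-sum is already 0, so every move leaves a nonzero nim-sum — there are no winning moves.

0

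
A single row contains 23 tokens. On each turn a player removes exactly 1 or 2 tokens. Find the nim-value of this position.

Compute g(0), g(1), … for moves {1, 2}:
k:     0  1  2  3  4  5  6  7  8  9 10 11 12 13 14 15 16 17 18 19 20 21 22 23
g(k):  0  1  2  0  1  2  0  1  2  0  1  2  0  1  2  0  1  2  0  1  2  0  1  2
So g(23) = 2.

2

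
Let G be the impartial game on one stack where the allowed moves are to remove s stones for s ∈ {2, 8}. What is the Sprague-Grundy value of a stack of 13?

Grundy values for subtraction set {2, 8}:
g(0) = mex{} = 0
g(1) = mex{} = 0
g(2) = mex{0} = 1
g(3) = mex{0} = 1
g(4) = mex{1} = 0
g(5) = mex{1} = 0
g(6) = mex{0} = 1
g(7) = mex{0} = 1
g(8) = mex{0,1} = 2
g(9) = mex{0,1} = 2
g(10) = mex{1,2} = 0
g(11) = mex{1,2} = 0
g(12) = mex{0} = 1
g(13) = mex{0} = 1
So g(13) = 1.

1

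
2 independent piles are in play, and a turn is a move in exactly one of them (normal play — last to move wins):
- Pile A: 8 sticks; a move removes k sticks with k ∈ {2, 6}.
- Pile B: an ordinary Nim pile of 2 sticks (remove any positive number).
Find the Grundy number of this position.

Grundy values for pile A (subtraction set {2, 6}):
k:     0  1  2  3  4  5  6  7  8
g(k):  0  0  1  1  0  0  1  1  0
So g(8) = 0.
Pile B is a plain Nim pile of size 2, so its Grundy value is 2.
By the Sprague-Grundy theorem, the Grundy value of a sum of independent games is the XOR of the component values.
Combined value = 0 XOR 2 = 2.

2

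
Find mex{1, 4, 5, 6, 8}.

0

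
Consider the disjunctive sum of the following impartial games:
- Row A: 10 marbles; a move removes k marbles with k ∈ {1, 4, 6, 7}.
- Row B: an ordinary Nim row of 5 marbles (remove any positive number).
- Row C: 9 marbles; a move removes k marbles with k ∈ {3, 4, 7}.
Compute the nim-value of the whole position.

Grundy values for row A (subtraction set {1, 4, 6, 7}):
g(0) = mex{} = 0
g(1) = mex{0} = 1
g(2) = mex{1} = 0
g(3) = mex{0} = 1
g(4) = mex{0,1} = 2
g(5) = mex{1,2} = 0
g(6) = mex{0} = 1
g(7) = mex{0,1} = 2
g(8) = mex{0,1,2} = 3
g(9) = mex{0,1,3} = 2
g(10) = mex{1,2} = 0
So g(10) = 0.
Row B is a plain Nim row of size 5, so its Grundy value is 5.
For row C, compute g(0), g(1), … with moves {3, 4, 7}:
g(0) = mex{} = 0
g(1) = mex{} = 0
g(2) = mex{} = 0
g(3) = mex{0} = 1
g(4) = mex{0} = 1
g(5) = mex{0} = 1
g(6) = mex{0,1} = 2
g(7) = mex{0,1} = 2
g(8) = mex{0,1} = 2
g(9) = mex{0,1,2} = 3
So g(9) = 3.
By the Sprague-Grundy theorem, the Grundy value of a sum of independent games is the XOR of the component values.
Combined value = 0 XOR 5 XOR 3 = 6.

6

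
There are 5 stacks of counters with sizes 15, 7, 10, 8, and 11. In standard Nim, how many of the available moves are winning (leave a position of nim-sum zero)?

In binary:
  1111  (15)
  0111  (7)
  1010  (10)
  1000  (8)
  1011  (11)
  ----
  0001  (1)
The overall nim-sum is X = 1. A stack of size p has a winning move iff p XOR X < p (reduce it to p XOR X).
  15: 15 XOR 1 = 14 < 15 — winning move (to 14).
  7: 7 XOR 1 = 6 < 7 — winning move (to 6).
  10: 10 XOR 1 = 11 ≥ 10 — no move.
  8: 8 XOR 1 = 9 ≥ 8 — no move.
  11: 11 XOR 1 = 10 < 11 — winning move (to 10).
That gives 3 winning moves.

3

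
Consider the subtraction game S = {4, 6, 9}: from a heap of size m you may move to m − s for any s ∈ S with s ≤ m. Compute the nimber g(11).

2

Compute g(0), g(1), … for moves {4, 6, 9}:
g(0) = mex{} = 0
g(1) = mex{} = 0
g(2) = mex{} = 0
g(3) = mex{} = 0
g(4) = mex{0} = 1
g(5) = mex{0} = 1
g(6) = mex{0} = 1
g(7) = mex{0} = 1
g(8) = mex{0,1} = 2
g(9) = mex{0,1} = 2
g(10) = mex{0,1} = 2
g(11) = mex{0,1} = 2
So g(11) = 2.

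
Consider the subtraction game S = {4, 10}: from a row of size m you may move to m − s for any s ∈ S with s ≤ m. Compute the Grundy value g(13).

1

Build the Grundy sequence with g(k) = mex{g(k−s) : s ∈ {4, 10}, s ≤ k}:
k:     0  1  2  3  4  5  6  7  8  9 10 11 12 13
g(k):  0  0  0  0  1  1  1  1  0  0  2  2  1  1
So g(13) = 1.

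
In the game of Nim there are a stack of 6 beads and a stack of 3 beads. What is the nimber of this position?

Nim-sum: 6 ⊕ 3 = 5.

5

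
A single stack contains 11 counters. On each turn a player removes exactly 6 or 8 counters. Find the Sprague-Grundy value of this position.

1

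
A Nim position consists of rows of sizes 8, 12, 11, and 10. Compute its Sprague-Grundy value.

Nim-sum: 8 ^ 12 ^ 11 ^ 10 = 5.

5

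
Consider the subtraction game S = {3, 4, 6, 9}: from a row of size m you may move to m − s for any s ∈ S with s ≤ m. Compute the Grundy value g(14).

0

Build the Grundy sequence with g(k) = mex{g(k−s) : s ∈ {3, 4, 6, 9}, s ≤ k}:
k:     0  1  2  3  4  5  6  7  8  9 10 11 12 13 14
g(k):  0  0  0  1  1  1  2  2  2  3  3  3  0  0  0
So g(14) = 0.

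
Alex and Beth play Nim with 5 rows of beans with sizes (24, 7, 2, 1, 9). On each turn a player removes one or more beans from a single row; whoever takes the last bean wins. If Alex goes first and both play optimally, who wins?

Alex wins

In binary:
  11000  (24)
  00111  (7)
  00010  (2)
  00001  (1)
  01001  (9)
  -----
  10101  (21)
The nim-sum is 21 ≠ 0, so this is an N-position: the player to move can win; Alex has a winning move.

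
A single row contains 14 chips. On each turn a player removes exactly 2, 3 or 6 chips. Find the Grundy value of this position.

0

Compute g(0), g(1), … for moves {2, 3, 6}:
k:     0  1  2  3  4  5  6  7  8  9 10 11 12 13 14
g(k):  0  0  1  1  2  0  3  1  2  0  0  1  1  2  0
So g(14) = 0.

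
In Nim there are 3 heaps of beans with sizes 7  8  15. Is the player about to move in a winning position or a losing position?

Losing position

Compute the nim-sum pairwise:
7 ⊕ 8 = 15
15 ⊕ 15 = 0
The nim-sum is 0, so this is a P-position: the player to move is in a losing position under optimal play.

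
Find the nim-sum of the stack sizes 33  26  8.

Nim-sum: 33 ⊕ 26 ⊕ 8 = 51.

51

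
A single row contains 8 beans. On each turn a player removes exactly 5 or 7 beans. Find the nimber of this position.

Compute g(0), g(1), … for moves {5, 7}:
g(0) = mex{} = 0
g(1) = mex{} = 0
g(2) = mex{} = 0
g(3) = mex{} = 0
g(4) = mex{} = 0
g(5) = mex{0} = 1
g(6) = mex{0} = 1
g(7) = mex{0} = 1
g(8) = mex{0} = 1
So g(8) = 1.

1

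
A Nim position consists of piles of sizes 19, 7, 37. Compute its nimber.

Compute the nim-sum pairwise:
19 ⊕ 7 = 20
20 ⊕ 37 = 49

49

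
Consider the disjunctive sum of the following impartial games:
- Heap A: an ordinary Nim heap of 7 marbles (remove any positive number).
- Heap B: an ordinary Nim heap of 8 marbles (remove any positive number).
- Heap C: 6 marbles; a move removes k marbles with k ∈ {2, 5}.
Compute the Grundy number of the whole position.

Heap A is a plain Nim heap of size 7, so its Grundy value is 7.
Heap B is a plain Nim heap of size 8, so its Grundy value is 8.
Grundy values for heap C (subtraction set {2, 5}):
k:     0  1  2  3  4  5  6
g(k):  0  0  1  1  0  2  1
So g(6) = 1.
The value of a disjunctive sum is the nim-sum of the parts.
Combined value = 7 ⊕ 8 ⊕ 1 = 14.

14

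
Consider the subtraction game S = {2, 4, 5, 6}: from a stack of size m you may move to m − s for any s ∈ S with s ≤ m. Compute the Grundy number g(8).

0

Grundy values for subtraction set {2, 4, 5, 6}:
g(0) = mex{} = 0
g(1) = mex{} = 0
g(2) = mex{0} = 1
g(3) = mex{0} = 1
g(4) = mex{0,1} = 2
g(5) = mex{0,1} = 2
g(6) = mex{0,1,2} = 3
g(7) = mex{0,1,2} = 3
g(8) = mex{1,2,3} = 0
So g(8) = 0.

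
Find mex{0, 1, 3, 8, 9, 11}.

The values 0, 1 are all present; 2 is the first non-negative integer missing from the set.

2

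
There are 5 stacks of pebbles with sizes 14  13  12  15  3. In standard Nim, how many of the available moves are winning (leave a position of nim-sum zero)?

3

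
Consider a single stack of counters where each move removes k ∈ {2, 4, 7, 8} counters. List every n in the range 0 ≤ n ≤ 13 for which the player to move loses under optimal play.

0, 1, 6, 11, 12

Grundy values for subtraction set {2, 4, 7, 8}:
g(0) = mex{} = 0
g(1) = mex{} = 0
g(2) = mex{0} = 1
g(3) = mex{0} = 1
g(4) = mex{0,1} = 2
g(5) = mex{0,1} = 2
g(6) = mex{1,2} = 0
g(7) = mex{0,1,2} = 3
g(8) = mex{0,2} = 1
g(9) = mex{0,1,2,3} = 4
g(10) = mex{0,1} = 2
g(11) = mex{1,2,3,4} = 0
g(12) = mex{1,2} = 0
g(13) = mex{0,2,4} = 1
The P-positions (g = 0) in 0..13 are 0, 1, 6, 11, 12.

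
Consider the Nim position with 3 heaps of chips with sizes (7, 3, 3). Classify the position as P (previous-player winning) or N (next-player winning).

Compute the nim-sum pairwise:
7 ⊕ 3 = 4
4 ⊕ 3 = 7
The nim-sum is 7 ≠ 0, so this is an N-position: the player to move can win.

N-position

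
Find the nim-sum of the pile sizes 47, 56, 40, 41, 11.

29

Nim-sum: 47 ⊕ 56 ⊕ 40 ⊕ 41 ⊕ 11 = 29.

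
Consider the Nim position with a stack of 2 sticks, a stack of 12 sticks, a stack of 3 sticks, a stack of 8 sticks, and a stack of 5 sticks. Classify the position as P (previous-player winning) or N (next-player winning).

P-position

In binary:
  0010  (2)
  1100  (12)
  0011  (3)
  1000  (8)
  0101  (5)
  ----
  0000  (0)
The nim-sum is 0, so this is a P-position: the player to move is in a losing position under optimal play.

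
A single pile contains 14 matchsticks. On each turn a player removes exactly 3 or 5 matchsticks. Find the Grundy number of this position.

Build the Grundy sequence with g(k) = mex{g(k−s) : s ∈ {3, 5}, s ≤ k}:
g(0) = mex{} = 0
g(1) = mex{} = 0
g(2) = mex{} = 0
g(3) = mex{0} = 1
g(4) = mex{0} = 1
g(5) = mex{0} = 1
g(6) = mex{0,1} = 2
g(7) = mex{0,1} = 2
g(8) = mex{1} = 0
g(9) = mex{1,2} = 0
g(10) = mex{1,2} = 0
g(11) = mex{0,2} = 1
g(12) = mex{0,2} = 1
g(13) = mex{0} = 1
g(14) = mex{0,1} = 2
So g(14) = 2.

2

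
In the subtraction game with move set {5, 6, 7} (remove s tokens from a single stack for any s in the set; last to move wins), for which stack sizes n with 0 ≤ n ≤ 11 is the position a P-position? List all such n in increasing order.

0, 1, 2, 3, 4

Grundy values for subtraction set {5, 6, 7}:
k:     0  1  2  3  4  5  6  7  8  9 10 11
g(k):  0  0  0  0  0  1  1  1  1  1  2  2
The P-positions (g = 0) in 0..11 are 0, 1, 2, 3, 4.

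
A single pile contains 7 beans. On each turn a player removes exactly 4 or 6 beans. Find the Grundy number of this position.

1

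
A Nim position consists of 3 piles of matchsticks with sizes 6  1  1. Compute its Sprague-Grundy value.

In binary:
  110  (6)
  001  (1)
  001  (1)
  ---
  110  (6)

6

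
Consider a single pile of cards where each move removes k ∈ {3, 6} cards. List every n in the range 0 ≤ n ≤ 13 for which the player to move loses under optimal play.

0, 1, 2, 9, 10, 11

Compute g(0), g(1), … for moves {3, 6}:
g(0) = mex{} = 0
g(1) = mex{} = 0
g(2) = mex{} = 0
g(3) = mex{0} = 1
g(4) = mex{0} = 1
g(5) = mex{0} = 1
g(6) = mex{0,1} = 2
g(7) = mex{0,1} = 2
g(8) = mex{0,1} = 2
g(9) = mex{1,2} = 0
g(10) = mex{1,2} = 0
g(11) = mex{1,2} = 0
g(12) = mex{0,2} = 1
g(13) = mex{0,2} = 1
The P-positions (g = 0) in 0..13 are 0, 1, 2, 9, 10, 11.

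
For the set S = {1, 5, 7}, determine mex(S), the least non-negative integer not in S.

0 is not in the set, so the mex is 0.

0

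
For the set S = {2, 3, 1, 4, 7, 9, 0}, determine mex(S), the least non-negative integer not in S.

5

The values 0, 1, 2, 3, 4 are all present; 5 is the first non-negative integer missing from the set.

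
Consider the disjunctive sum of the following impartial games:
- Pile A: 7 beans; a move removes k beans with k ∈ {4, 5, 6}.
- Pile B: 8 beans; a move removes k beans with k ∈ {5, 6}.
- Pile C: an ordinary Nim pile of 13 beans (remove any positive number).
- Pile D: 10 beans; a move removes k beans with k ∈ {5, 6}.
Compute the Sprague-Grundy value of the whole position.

15

For pile A, compute g(0), g(1), … with moves {4, 5, 6}:
g(0) = mex{} = 0
g(1) = mex{} = 0
g(2) = mex{} = 0
g(3) = mex{} = 0
g(4) = mex{0} = 1
g(5) = mex{0} = 1
g(6) = mex{0} = 1
g(7) = mex{0} = 1
So g(7) = 1.
For pile B, compute g(0), g(1), … with moves {5, 6}:
k:     0  1  2  3  4  5  6  7  8
g(k):  0  0  0  0  0  1  1  1  1
So g(8) = 1.
Pile C is a plain Nim pile of size 13, so its Grundy value is 13.
Grundy values for pile D (subtraction set {5, 6}):
g(0) = mex{} = 0
g(1) = mex{} = 0
g(2) = mex{} = 0
g(3) = mex{} = 0
g(4) = mex{} = 0
g(5) = mex{0} = 1
g(6) = mex{0} = 1
g(7) = mex{0} = 1
g(8) = mex{0} = 1
g(9) = mex{0} = 1
g(10) = mex{0,1} = 2
So g(10) = 2.
The value of a disjunctive sum is the nim-sum of the parts.
Combined value = 1 XOR 1 XOR 13 XOR 2 = 15.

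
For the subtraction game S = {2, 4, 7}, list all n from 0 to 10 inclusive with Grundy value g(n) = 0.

Build the Grundy sequence with g(k) = mex{g(k−s) : s ∈ {2, 4, 7}, s ≤ k}:
g(0) = mex{} = 0
g(1) = mex{} = 0
g(2) = mex{0} = 1
g(3) = mex{0} = 1
g(4) = mex{0,1} = 2
g(5) = mex{0,1} = 2
g(6) = mex{1,2} = 0
g(7) = mex{0,1,2} = 3
g(8) = mex{0,2} = 1
g(9) = mex{1,2,3} = 0
g(10) = mex{0,1} = 2
The P-positions (g = 0) in 0..10 are 0, 1, 6, 9.

0, 1, 6, 9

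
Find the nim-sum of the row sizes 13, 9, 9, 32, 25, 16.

36

Compute the nim-sum pairwise:
13 XOR 9 = 4
4 XOR 9 = 13
13 XOR 32 = 45
45 XOR 25 = 52
52 XOR 16 = 36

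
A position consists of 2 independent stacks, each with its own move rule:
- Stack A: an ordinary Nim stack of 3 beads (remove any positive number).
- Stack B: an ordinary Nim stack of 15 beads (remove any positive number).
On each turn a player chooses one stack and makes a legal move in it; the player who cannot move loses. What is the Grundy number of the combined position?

12

Stack A is a plain Nim stack of size 3, so its Grundy value is 3.
Stack B is a plain Nim stack of size 15, so its Grundy value is 15.
The value of a disjunctive sum is the nim-sum of the parts.
Combined value = 3 XOR 15 = 12.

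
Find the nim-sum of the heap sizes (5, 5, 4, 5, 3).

Nim-sum: 5 ^ 5 ^ 4 ^ 5 ^ 3 = 2.

2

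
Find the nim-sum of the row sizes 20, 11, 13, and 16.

Nim-sum: 20 ⊕ 11 ⊕ 13 ⊕ 16 = 2.

2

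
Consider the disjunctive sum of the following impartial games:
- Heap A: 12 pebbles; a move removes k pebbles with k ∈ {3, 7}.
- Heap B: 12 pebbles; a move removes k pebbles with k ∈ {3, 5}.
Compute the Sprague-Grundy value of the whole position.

Build the Grundy sequence for heap A with g(k) = mex{g(k−s) : s ∈ {3, 7}, s ≤ k}:
g(0) = mex{} = 0
g(1) = mex{} = 0
g(2) = mex{} = 0
g(3) = mex{0} = 1
g(4) = mex{0} = 1
g(5) = mex{0} = 1
g(6) = mex{1} = 0
g(7) = mex{0,1} = 2
g(8) = mex{0,1} = 2
g(9) = mex{0} = 1
g(10) = mex{1,2} = 0
g(11) = mex{1,2} = 0
g(12) = mex{1} = 0
So g(12) = 0.
Grundy values for heap B (subtraction set {3, 5}):
k:     0  1  2  3  4  5  6  7  8  9 10 11 12
g(k):  0  0  0  1  1  1  2  2  0  0  0  1  1
So g(12) = 1.
By the Sprague-Grundy theorem, the Grundy value of a sum of independent games is the XOR of the component values.
Combined value = 0 XOR 1 = 1.

1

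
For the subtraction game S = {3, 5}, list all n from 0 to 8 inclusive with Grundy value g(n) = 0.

0, 1, 2, 8

Grundy values for subtraction set {3, 5}:
k:     0  1  2  3  4  5  6  7  8
g(k):  0  0  0  1  1  1  2  2  0
The P-positions (g = 0) in 0..8 are 0, 1, 2, 8.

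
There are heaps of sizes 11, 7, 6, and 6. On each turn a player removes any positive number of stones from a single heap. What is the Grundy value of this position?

12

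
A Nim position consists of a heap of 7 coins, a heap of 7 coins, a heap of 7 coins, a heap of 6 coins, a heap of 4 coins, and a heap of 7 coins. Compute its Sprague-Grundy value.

2

In binary:
  111  (7)
  111  (7)
  111  (7)
  110  (6)
  100  (4)
  111  (7)
  ---
  010  (2)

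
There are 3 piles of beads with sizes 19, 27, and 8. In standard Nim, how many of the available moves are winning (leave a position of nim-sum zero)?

In binary:
  10011  (19)
  11011  (27)
  01000  (8)
  -----
  00000  (0)
The nim-sum is already 0, so every move leaves a nonzero nim-sum — there are no winning moves.

0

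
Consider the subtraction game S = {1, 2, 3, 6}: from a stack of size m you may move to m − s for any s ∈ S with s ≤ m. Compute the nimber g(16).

Compute g(0), g(1), … for moves {1, 2, 3, 6}:
k:     0  1  2  3  4  5  6  7  8  9 10 11 12 13 14 15 16
g(k):  0  1  2  3  0  1  2  3  0  1  2  3  0  1  2  3  0
So g(16) = 0.

0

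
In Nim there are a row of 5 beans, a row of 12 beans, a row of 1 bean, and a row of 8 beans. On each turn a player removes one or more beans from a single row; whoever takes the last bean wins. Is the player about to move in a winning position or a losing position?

Nim-sum: 5 XOR 12 XOR 1 XOR 8 = 0.
The nim-sum is 0, so this is a P-position: the player to move is in a losing position under optimal play.

Losing position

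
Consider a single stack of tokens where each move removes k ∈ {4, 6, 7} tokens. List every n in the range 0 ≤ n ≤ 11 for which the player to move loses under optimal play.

0, 1, 2, 3, 11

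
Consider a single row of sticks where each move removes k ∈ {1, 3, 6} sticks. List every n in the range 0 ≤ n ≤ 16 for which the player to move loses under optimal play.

0, 2, 4, 9, 11, 13

Build the Grundy sequence with g(k) = mex{g(k−s) : s ∈ {1, 3, 6}, s ≤ k}:
k:     0  1  2  3  4  5  6  7  8  9 10 11 12 13 14 15 16
g(k):  0  1  0  1  0  1  2  3  2  0  1  0  1  0  1  2  3
The P-positions (g = 0) in 0..16 are 0, 2, 4, 9, 11, 13.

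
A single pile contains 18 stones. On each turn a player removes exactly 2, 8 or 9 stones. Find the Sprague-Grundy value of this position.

Grundy values for subtraction set {2, 8, 9}:
k:     0  1  2  3  4  5  6  7  8  9 10 11 12 13 14 15 16 17 18
g(k):  0  0  1  1  0  0  1  1  2  2  3  0  2  1  3  0  0  1  1
So g(18) = 1.

1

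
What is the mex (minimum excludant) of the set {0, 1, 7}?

2

The values 0, 1 are all present; 2 is the first non-negative integer missing from the set.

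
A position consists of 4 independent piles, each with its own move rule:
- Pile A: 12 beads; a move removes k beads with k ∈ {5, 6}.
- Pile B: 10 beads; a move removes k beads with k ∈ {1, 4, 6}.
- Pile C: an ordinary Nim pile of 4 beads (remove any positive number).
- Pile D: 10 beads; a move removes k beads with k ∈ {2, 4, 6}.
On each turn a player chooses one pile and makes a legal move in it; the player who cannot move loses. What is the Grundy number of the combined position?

5

Grundy values for pile A (subtraction set {5, 6}):
g(0) = mex{} = 0
g(1) = mex{} = 0
g(2) = mex{} = 0
g(3) = mex{} = 0
g(4) = mex{} = 0
g(5) = mex{0} = 1
g(6) = mex{0} = 1
g(7) = mex{0} = 1
g(8) = mex{0} = 1
g(9) = mex{0} = 1
g(10) = mex{0,1} = 2
g(11) = mex{1} = 0
g(12) = mex{1} = 0
So g(12) = 0.
Build the Grundy sequence for pile B with g(k) = mex{g(k−s) : s ∈ {1, 4, 6}, s ≤ k}:
k:     0  1  2  3  4  5  6  7  8  9 10
g(k):  0  1  0  1  2  0  1  0  1  2  0
So g(10) = 0.
Pile C is a plain Nim pile of size 4, so its Grundy value is 4.
Build the Grundy sequence for pile D with g(k) = mex{g(k−s) : s ∈ {2, 4, 6}, s ≤ k}:
k:     0  1  2  3  4  5  6  7  8  9 10
g(k):  0  0  1  1  2  2  3  3  0  0  1
So g(10) = 1.
By the Sprague-Grundy theorem, the Grundy value of a sum of independent games is the XOR of the component values.
Combined value = 0 ⊕ 0 ⊕ 4 ⊕ 1 = 5.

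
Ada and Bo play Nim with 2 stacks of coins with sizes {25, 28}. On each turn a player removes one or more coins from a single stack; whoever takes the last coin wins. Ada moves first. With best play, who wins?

Nim-sum: 25 ^ 28 = 5.
The nim-sum is 5 ≠ 0, so this is an N-position: the player to move can win; Ada has a winning move.

Ada wins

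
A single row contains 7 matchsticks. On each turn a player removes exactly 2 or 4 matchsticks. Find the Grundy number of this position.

Build the Grundy sequence with g(k) = mex{g(k−s) : s ∈ {2, 4}, s ≤ k}:
k:     0  1  2  3  4  5  6  7
g(k):  0  0  1  1  2  2  0  0
So g(7) = 0.

0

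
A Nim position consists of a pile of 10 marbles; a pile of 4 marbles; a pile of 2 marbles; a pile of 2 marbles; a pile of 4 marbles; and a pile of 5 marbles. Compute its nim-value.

15

Compute the nim-sum pairwise:
10 ⊕ 4 = 14
14 ⊕ 2 = 12
12 ⊕ 2 = 14
14 ⊕ 4 = 10
10 ⊕ 5 = 15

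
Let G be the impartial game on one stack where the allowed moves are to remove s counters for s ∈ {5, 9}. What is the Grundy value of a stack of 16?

0

Build the Grundy sequence with g(k) = mex{g(k−s) : s ∈ {5, 9}, s ≤ k}:
k:     0  1  2  3  4  5  6  7  8  9 10 11 12 13 14 15 16
g(k):  0  0  0  0  0  1  1  1  1  1  2  2  2  2  0  0  0
So g(16) = 0.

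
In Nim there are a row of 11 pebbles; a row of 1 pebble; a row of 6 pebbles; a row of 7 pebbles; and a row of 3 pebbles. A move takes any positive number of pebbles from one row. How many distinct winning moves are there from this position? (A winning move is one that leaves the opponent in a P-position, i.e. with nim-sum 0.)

Bitwise XOR of the heap sizes:
  1011  (11)
  0001  (1)
  0110  (6)
  0111  (7)
  0011  (3)
  ----
  1000  (8)
The overall nim-sum is X = 8. A row of size p has a winning move iff p XOR X < p (reduce it to p XOR X).
  11: 11 XOR 8 = 3 < 11 — winning move (to 3).
  1: 1 XOR 8 = 9 ≥ 1 — no move.
  6: 6 XOR 8 = 14 ≥ 6 — no move.
  7: 7 XOR 8 = 15 ≥ 7 — no move.
  3: 3 XOR 8 = 11 ≥ 3 — no move.
That gives 1 winning move.

1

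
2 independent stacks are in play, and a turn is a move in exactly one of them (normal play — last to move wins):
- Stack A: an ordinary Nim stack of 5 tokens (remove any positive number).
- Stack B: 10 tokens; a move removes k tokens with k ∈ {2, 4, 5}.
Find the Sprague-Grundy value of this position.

4

Stack A is a plain Nim stack of size 5, so its Grundy value is 5.
For stack B, compute g(0), g(1), … with moves {2, 4, 5}:
g(0) = mex{} = 0
g(1) = mex{} = 0
g(2) = mex{0} = 1
g(3) = mex{0} = 1
g(4) = mex{0,1} = 2
g(5) = mex{0,1} = 2
g(6) = mex{0,1,2} = 3
g(7) = mex{1,2} = 0
g(8) = mex{1,2,3} = 0
g(9) = mex{0,2} = 1
g(10) = mex{0,2,3} = 1
So g(10) = 1.
The value of a disjunctive sum is the nim-sum of the parts.
Combined value = 5 XOR 1 = 4.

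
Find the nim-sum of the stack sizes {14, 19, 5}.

Compute the nim-sum pairwise:
14 ^ 19 = 29
29 ^ 5 = 24

24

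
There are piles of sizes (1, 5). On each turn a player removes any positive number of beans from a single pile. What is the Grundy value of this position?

Nim-sum: 1 ^ 5 = 4.

4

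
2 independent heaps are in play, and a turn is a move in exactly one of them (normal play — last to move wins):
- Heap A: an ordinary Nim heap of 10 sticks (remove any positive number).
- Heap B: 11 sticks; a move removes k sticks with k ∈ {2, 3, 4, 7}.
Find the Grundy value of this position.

Heap A is a plain Nim heap of size 10, so its Grundy value is 10.
Grundy values for heap B (subtraction set {2, 3, 4, 7}):
k:     0  1  2  3  4  5  6  7  8  9 10 11
g(k):  0  0  1  1  2  2  0  3  1  4  2  0
So g(11) = 0.
The value of a disjunctive sum is the nim-sum of the parts.
Combined value = 10 ⊕ 0 = 10.

10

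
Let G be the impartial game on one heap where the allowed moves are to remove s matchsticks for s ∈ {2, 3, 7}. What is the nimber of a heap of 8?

1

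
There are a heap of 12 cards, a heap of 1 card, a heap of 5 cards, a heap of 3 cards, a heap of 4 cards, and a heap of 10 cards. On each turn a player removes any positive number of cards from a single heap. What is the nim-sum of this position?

5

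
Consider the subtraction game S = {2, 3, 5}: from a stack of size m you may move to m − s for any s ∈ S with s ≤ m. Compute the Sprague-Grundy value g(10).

1

Compute g(0), g(1), … for moves {2, 3, 5}:
g(0) = mex{} = 0
g(1) = mex{} = 0
g(2) = mex{0} = 1
g(3) = mex{0} = 1
g(4) = mex{0,1} = 2
g(5) = mex{0,1} = 2
g(6) = mex{0,1,2} = 3
g(7) = mex{1,2} = 0
g(8) = mex{1,2,3} = 0
g(9) = mex{0,2,3} = 1
g(10) = mex{0,2} = 1
So g(10) = 1.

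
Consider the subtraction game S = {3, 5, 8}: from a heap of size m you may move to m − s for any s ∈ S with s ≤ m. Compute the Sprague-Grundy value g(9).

3

Grundy values for subtraction set {3, 5, 8}:
g(0) = mex{} = 0
g(1) = mex{} = 0
g(2) = mex{} = 0
g(3) = mex{0} = 1
g(4) = mex{0} = 1
g(5) = mex{0} = 1
g(6) = mex{0,1} = 2
g(7) = mex{0,1} = 2
g(8) = mex{0,1} = 2
g(9) = mex{0,1,2} = 3
So g(9) = 3.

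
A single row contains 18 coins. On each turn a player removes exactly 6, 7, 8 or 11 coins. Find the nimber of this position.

Build the Grundy sequence with g(k) = mex{g(k−s) : s ∈ {6, 7, 8, 11}, s ≤ k}:
k:     0  1  2  3  4  5  6  7  8  9 10 11 12 13 14 15 16 17 18
g(k):  0  0  0  0  0  0  1  1  1  1  1  1  2  2  2  2  2  0  0
So g(18) = 0.

0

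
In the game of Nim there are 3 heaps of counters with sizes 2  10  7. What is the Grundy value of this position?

Compute the nim-sum pairwise:
2 XOR 10 = 8
8 XOR 7 = 15

15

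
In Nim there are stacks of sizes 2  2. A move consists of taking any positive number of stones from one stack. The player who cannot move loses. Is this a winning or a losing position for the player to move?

In binary:
  10  (2)
  10  (2)
  --
  00  (0)
The nim-sum is 0, so this is a P-position: the player to move is in a losing position under optimal play.

Losing position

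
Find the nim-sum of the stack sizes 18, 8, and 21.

15

In binary:
  10010  (18)
  01000  (8)
  10101  (21)
  -----
  01111  (15)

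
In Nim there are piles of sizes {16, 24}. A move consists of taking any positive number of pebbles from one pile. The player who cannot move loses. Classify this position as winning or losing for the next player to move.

Winning position

In binary:
  10000  (16)
  11000  (24)
  -----
  01000  (8)
The nim-sum is 8 ≠ 0, so this is an N-position: the player to move can win.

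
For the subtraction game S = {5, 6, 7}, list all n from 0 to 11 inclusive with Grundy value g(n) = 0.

Compute g(0), g(1), … for moves {5, 6, 7}:
k:     0  1  2  3  4  5  6  7  8  9 10 11
g(k):  0  0  0  0  0  1  1  1  1  1  2  2
The P-positions (g = 0) in 0..11 are 0, 1, 2, 3, 4.

0, 1, 2, 3, 4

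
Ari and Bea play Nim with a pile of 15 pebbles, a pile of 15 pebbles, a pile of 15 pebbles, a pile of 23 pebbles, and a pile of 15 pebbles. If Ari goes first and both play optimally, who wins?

Ari wins

Compute the nim-sum pairwise:
15 XOR 15 = 0
0 XOR 15 = 15
15 XOR 23 = 24
24 XOR 15 = 23
The nim-sum is 23 ≠ 0, so this is an N-position: the player to move can win; Ari has a winning move.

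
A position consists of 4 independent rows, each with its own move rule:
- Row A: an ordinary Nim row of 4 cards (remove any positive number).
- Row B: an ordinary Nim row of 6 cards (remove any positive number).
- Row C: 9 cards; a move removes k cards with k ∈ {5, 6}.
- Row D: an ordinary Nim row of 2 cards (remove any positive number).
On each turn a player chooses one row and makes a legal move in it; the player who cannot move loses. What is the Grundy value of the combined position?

Row A is a plain Nim row of size 4, so its Grundy value is 4.
Row B is a plain Nim row of size 6, so its Grundy value is 6.
Grundy values for row C (subtraction set {5, 6}):
g(0) = mex{} = 0
g(1) = mex{} = 0
g(2) = mex{} = 0
g(3) = mex{} = 0
g(4) = mex{} = 0
g(5) = mex{0} = 1
g(6) = mex{0} = 1
g(7) = mex{0} = 1
g(8) = mex{0} = 1
g(9) = mex{0} = 1
So g(9) = 1.
Row D is a plain Nim row of size 2, so its Grundy value is 2.
The value of a disjunctive sum is the nim-sum of the parts.
Combined value = 4 ⊕ 6 ⊕ 1 ⊕ 2 = 1.

1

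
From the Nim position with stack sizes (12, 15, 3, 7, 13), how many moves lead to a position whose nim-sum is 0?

Compute the nim-sum pairwise:
12 ^ 15 = 3
3 ^ 3 = 0
0 ^ 7 = 7
7 ^ 13 = 10
The overall nim-sum is X = 10. A stack of size p has a winning move iff p XOR X < p (reduce it to p XOR X).
  12: 12 XOR 10 = 6 < 12 — winning move (to 6).
  15: 15 XOR 10 = 5 < 15 — winning move (to 5).
  3: 3 XOR 10 = 9 ≥ 3 — no move.
  7: 7 XOR 10 = 13 ≥ 7 — no move.
  13: 13 XOR 10 = 7 < 13 — winning move (to 7).
That gives 3 winning moves.

3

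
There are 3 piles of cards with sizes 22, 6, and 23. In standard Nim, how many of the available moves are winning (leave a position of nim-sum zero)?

3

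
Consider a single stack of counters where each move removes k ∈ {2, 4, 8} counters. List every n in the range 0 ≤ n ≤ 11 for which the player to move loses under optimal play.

0, 1, 6, 7

Build the Grundy sequence with g(k) = mex{g(k−s) : s ∈ {2, 4, 8}, s ≤ k}:
g(0) = mex{} = 0
g(1) = mex{} = 0
g(2) = mex{0} = 1
g(3) = mex{0} = 1
g(4) = mex{0,1} = 2
g(5) = mex{0,1} = 2
g(6) = mex{1,2} = 0
g(7) = mex{1,2} = 0
g(8) = mex{0,2} = 1
g(9) = mex{0,2} = 1
g(10) = mex{0,1} = 2
g(11) = mex{0,1} = 2
The P-positions (g = 0) in 0..11 are 0, 1, 6, 7.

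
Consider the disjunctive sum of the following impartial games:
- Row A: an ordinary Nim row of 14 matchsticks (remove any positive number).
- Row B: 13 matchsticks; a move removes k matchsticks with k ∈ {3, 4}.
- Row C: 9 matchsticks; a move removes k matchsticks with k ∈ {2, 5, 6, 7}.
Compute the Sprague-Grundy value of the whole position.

Row A is a plain Nim row of size 14, so its Grundy value is 14.
Build the Grundy sequence for row B with g(k) = mex{g(k−s) : s ∈ {3, 4}, s ≤ k}:
k:     0  1  2  3  4  5  6  7  8  9 10 11 12 13
g(k):  0  0  0  1  1  1  2  0  0  0  1  1  1  2
So g(13) = 2.
Build the Grundy sequence for row C with g(k) = mex{g(k−s) : s ∈ {2, 5, 6, 7}, s ≤ k}:
g(0) = mex{} = 0
g(1) = mex{} = 0
g(2) = mex{0} = 1
g(3) = mex{0} = 1
g(4) = mex{1} = 0
g(5) = mex{0,1} = 2
g(6) = mex{0} = 1
g(7) = mex{0,1,2} = 3
g(8) = mex{0,1} = 2
g(9) = mex{0,1,3} = 2
So g(9) = 2.
By the Sprague-Grundy theorem, the Grundy value of a sum of independent games is the XOR of the component values.
Combined value = 14 ⊕ 2 ⊕ 2 = 14.

14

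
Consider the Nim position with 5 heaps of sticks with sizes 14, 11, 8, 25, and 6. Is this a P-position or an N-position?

N-position

Compute the nim-sum pairwise:
14 ^ 11 = 5
5 ^ 8 = 13
13 ^ 25 = 20
20 ^ 6 = 18
The nim-sum is 18 ≠ 0, so this is an N-position: the player to move can win.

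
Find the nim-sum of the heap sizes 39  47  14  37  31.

In binary:
  100111  (39)
  101111  (47)
  001110  (14)
  100101  (37)
  011111  (31)
  ------
  111100  (60)

60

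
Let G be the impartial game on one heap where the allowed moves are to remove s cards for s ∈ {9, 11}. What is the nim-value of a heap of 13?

1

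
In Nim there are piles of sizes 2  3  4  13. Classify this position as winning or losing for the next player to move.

Winning position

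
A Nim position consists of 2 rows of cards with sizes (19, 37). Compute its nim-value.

54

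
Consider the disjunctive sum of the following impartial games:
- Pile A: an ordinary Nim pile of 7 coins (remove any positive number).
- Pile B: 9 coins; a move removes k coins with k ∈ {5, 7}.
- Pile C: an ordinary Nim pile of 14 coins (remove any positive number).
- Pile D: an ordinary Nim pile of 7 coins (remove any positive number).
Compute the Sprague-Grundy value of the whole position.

15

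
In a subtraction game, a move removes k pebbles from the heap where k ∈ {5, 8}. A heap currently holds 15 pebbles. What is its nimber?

0

Grundy values for subtraction set {5, 8}:
k:     0  1  2  3  4  5  6  7  8  9 10 11 12 13 14 15
g(k):  0  0  0  0  0  1  1  1  1  1  2  2  2  0  0  0
So g(15) = 0.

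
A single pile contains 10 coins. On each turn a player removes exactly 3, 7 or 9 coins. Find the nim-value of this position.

Grundy values for subtraction set {3, 7, 9}:
g(0) = mex{} = 0
g(1) = mex{} = 0
g(2) = mex{} = 0
g(3) = mex{0} = 1
g(4) = mex{0} = 1
g(5) = mex{0} = 1
g(6) = mex{1} = 0
g(7) = mex{0,1} = 2
g(8) = mex{0,1} = 2
g(9) = mex{0} = 1
g(10) = mex{0,1,2} = 3
So g(10) = 3.

3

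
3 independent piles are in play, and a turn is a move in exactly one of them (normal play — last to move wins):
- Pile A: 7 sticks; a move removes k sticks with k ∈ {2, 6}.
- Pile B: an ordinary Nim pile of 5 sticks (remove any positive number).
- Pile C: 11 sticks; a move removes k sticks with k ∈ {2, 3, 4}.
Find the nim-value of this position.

6

For pile A, compute g(0), g(1), … with moves {2, 6}:
k:     0  1  2  3  4  5  6  7
g(k):  0  0  1  1  0  0  1  1
So g(7) = 1.
Pile B is a plain Nim pile of size 5, so its Grundy value is 5.
For pile C, compute g(0), g(1), … with moves {2, 3, 4}:
k:     0  1  2  3  4  5  6  7  8  9 10 11
g(k):  0  0  1  1  2  2  0  0  1  1  2  2
So g(11) = 2.
By the Sprague-Grundy theorem, the Grundy value of a sum of independent games is the XOR of the component values.
Combined value = 1 ⊕ 5 ⊕ 2 = 6.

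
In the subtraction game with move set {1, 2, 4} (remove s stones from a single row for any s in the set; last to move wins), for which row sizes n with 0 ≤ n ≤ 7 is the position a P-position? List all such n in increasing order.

Grundy values for subtraction set {1, 2, 4}:
k:     0  1  2  3  4  5  6  7
g(k):  0  1  2  0  1  2  0  1
The P-positions (g = 0) in 0..7 are 0, 3, 6.

0, 3, 6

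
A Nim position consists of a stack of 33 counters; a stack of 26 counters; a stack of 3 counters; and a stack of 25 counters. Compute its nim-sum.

33

Compute the nim-sum pairwise:
33 ^ 26 = 59
59 ^ 3 = 56
56 ^ 25 = 33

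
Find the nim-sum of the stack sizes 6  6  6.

6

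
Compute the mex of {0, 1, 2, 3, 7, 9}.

The values 0, 1, 2, 3 are all present; 4 is the first non-negative integer missing from the set.

4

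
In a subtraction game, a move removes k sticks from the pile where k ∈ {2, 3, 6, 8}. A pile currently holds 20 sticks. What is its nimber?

3

Build the Grundy sequence with g(k) = mex{g(k−s) : s ∈ {2, 3, 6, 8}, s ≤ k}:
k:     0  1  2  3  4  5  6  7  8  9 10 11 12 13 14 15 16 17 18 19 20
g(k):  0  0  1  1  2  0  3  1  2  2  0  3  1  2  0  0  1  1  2  0  3
So g(20) = 3.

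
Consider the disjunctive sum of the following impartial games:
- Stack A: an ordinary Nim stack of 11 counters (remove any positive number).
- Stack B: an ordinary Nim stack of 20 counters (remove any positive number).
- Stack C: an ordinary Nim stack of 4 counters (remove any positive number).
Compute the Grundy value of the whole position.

27

Stack A is a plain Nim stack of size 11, so its Grundy value is 11.
Stack B is a plain Nim stack of size 20, so its Grundy value is 20.
Stack C is a plain Nim stack of size 4, so its Grundy value is 4.
The value of a disjunctive sum is the nim-sum of the parts.
Combined value = 11 XOR 20 XOR 4 = 27.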